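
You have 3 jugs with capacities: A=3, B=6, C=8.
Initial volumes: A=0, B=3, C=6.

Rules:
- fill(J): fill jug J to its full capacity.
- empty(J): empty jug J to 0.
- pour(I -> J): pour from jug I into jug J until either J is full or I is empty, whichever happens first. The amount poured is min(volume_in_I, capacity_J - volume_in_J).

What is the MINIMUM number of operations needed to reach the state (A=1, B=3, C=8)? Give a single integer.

BFS from (A=0, B=3, C=6). One shortest path:
  1. fill(A) -> (A=3 B=3 C=6)
  2. pour(A -> C) -> (A=1 B=3 C=8)
Reached target in 2 moves.

Answer: 2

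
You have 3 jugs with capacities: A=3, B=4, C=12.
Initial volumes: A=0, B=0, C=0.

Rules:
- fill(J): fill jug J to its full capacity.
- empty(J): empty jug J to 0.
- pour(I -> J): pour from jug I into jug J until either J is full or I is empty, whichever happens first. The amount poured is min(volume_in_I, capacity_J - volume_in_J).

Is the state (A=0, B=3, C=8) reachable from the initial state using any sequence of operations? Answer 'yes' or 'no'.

Answer: yes

Derivation:
BFS from (A=0, B=0, C=0):
  1. fill(A) -> (A=3 B=0 C=0)
  2. fill(C) -> (A=3 B=0 C=12)
  3. pour(C -> B) -> (A=3 B=4 C=8)
  4. empty(B) -> (A=3 B=0 C=8)
  5. pour(A -> B) -> (A=0 B=3 C=8)
Target reached → yes.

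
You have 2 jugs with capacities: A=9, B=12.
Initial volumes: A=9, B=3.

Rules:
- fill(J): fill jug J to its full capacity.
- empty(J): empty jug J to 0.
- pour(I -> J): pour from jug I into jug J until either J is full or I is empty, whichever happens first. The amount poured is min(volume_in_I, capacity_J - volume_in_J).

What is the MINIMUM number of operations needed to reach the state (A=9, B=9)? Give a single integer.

BFS from (A=9, B=3). One shortest path:
  1. empty(B) -> (A=9 B=0)
  2. pour(A -> B) -> (A=0 B=9)
  3. fill(A) -> (A=9 B=9)
Reached target in 3 moves.

Answer: 3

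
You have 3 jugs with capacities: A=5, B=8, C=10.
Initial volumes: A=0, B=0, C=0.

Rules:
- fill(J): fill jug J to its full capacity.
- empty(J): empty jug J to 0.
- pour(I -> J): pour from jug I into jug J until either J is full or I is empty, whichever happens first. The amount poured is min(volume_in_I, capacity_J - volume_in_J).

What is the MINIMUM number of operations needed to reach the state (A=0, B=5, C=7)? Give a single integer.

BFS from (A=0, B=0, C=0). One shortest path:
  1. fill(A) -> (A=5 B=0 C=0)
  2. fill(C) -> (A=5 B=0 C=10)
  3. pour(A -> B) -> (A=0 B=5 C=10)
  4. fill(A) -> (A=5 B=5 C=10)
  5. pour(C -> B) -> (A=5 B=8 C=7)
  6. empty(B) -> (A=5 B=0 C=7)
  7. pour(A -> B) -> (A=0 B=5 C=7)
Reached target in 7 moves.

Answer: 7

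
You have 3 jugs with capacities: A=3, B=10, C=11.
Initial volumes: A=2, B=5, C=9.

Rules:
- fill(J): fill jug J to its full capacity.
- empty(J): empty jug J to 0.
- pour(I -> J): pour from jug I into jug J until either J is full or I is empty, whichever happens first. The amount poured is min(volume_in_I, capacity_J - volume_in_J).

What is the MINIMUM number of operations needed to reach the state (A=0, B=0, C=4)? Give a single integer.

Answer: 3

Derivation:
BFS from (A=2, B=5, C=9). One shortest path:
  1. empty(A) -> (A=0 B=5 C=9)
  2. pour(C -> B) -> (A=0 B=10 C=4)
  3. empty(B) -> (A=0 B=0 C=4)
Reached target in 3 moves.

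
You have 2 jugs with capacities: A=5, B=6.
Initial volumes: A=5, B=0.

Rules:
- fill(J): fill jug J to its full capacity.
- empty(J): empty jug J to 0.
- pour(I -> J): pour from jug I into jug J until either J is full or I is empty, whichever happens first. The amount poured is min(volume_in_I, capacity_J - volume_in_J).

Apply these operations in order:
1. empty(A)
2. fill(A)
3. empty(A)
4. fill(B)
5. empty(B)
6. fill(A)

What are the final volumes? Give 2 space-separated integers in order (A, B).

Step 1: empty(A) -> (A=0 B=0)
Step 2: fill(A) -> (A=5 B=0)
Step 3: empty(A) -> (A=0 B=0)
Step 4: fill(B) -> (A=0 B=6)
Step 5: empty(B) -> (A=0 B=0)
Step 6: fill(A) -> (A=5 B=0)

Answer: 5 0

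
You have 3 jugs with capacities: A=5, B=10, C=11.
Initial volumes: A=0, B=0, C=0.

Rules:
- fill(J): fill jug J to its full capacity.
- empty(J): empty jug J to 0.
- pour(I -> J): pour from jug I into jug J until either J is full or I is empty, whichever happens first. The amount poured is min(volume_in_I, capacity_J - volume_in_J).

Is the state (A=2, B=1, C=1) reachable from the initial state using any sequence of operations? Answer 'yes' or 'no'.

BFS explored all 432 reachable states.
Reachable set includes: (0,0,0), (0,0,1), (0,0,2), (0,0,3), (0,0,4), (0,0,5), (0,0,6), (0,0,7), (0,0,8), (0,0,9), (0,0,10), (0,0,11) ...
Target (A=2, B=1, C=1) not in reachable set → no.

Answer: no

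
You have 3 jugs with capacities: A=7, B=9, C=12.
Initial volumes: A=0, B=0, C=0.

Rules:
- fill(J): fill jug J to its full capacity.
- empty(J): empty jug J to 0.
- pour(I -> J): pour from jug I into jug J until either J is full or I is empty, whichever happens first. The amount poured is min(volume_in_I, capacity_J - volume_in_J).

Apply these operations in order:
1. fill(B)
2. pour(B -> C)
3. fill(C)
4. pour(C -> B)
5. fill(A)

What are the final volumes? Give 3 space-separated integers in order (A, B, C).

Step 1: fill(B) -> (A=0 B=9 C=0)
Step 2: pour(B -> C) -> (A=0 B=0 C=9)
Step 3: fill(C) -> (A=0 B=0 C=12)
Step 4: pour(C -> B) -> (A=0 B=9 C=3)
Step 5: fill(A) -> (A=7 B=9 C=3)

Answer: 7 9 3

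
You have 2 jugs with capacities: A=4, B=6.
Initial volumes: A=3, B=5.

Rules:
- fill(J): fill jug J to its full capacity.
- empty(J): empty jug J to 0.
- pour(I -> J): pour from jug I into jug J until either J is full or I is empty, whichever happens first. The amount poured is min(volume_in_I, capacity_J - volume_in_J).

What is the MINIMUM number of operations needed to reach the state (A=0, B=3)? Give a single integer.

Answer: 2

Derivation:
BFS from (A=3, B=5). One shortest path:
  1. empty(B) -> (A=3 B=0)
  2. pour(A -> B) -> (A=0 B=3)
Reached target in 2 moves.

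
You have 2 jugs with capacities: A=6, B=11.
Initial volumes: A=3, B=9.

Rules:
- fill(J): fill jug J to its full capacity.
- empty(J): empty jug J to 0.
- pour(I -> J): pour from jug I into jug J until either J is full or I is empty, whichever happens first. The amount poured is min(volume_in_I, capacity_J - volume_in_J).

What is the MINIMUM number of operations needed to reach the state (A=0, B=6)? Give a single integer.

Answer: 2

Derivation:
BFS from (A=3, B=9). One shortest path:
  1. pour(B -> A) -> (A=6 B=6)
  2. empty(A) -> (A=0 B=6)
Reached target in 2 moves.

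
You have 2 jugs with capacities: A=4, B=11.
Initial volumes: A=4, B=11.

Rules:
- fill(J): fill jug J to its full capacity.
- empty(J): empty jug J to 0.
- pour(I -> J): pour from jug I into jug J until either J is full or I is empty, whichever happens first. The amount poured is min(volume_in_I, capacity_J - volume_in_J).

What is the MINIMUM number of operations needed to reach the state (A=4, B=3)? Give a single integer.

BFS from (A=4, B=11). One shortest path:
  1. empty(A) -> (A=0 B=11)
  2. pour(B -> A) -> (A=4 B=7)
  3. empty(A) -> (A=0 B=7)
  4. pour(B -> A) -> (A=4 B=3)
Reached target in 4 moves.

Answer: 4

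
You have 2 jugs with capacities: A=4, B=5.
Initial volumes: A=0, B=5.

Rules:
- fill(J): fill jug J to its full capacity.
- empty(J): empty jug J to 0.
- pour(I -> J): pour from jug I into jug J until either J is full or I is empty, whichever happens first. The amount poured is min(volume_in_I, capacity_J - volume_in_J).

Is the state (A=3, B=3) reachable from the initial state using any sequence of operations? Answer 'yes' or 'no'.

BFS explored all 18 reachable states.
Reachable set includes: (0,0), (0,1), (0,2), (0,3), (0,4), (0,5), (1,0), (1,5), (2,0), (2,5), (3,0), (3,5) ...
Target (A=3, B=3) not in reachable set → no.

Answer: no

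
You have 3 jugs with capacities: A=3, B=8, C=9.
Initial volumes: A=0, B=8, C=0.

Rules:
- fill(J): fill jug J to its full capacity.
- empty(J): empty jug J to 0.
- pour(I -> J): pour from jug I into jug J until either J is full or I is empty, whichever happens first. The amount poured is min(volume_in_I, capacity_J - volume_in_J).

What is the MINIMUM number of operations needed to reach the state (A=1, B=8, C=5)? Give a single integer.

Answer: 7

Derivation:
BFS from (A=0, B=8, C=0). One shortest path:
  1. fill(A) -> (A=3 B=8 C=0)
  2. pour(B -> C) -> (A=3 B=0 C=8)
  3. pour(A -> B) -> (A=0 B=3 C=8)
  4. fill(A) -> (A=3 B=3 C=8)
  5. pour(A -> B) -> (A=0 B=6 C=8)
  6. pour(C -> A) -> (A=3 B=6 C=5)
  7. pour(A -> B) -> (A=1 B=8 C=5)
Reached target in 7 moves.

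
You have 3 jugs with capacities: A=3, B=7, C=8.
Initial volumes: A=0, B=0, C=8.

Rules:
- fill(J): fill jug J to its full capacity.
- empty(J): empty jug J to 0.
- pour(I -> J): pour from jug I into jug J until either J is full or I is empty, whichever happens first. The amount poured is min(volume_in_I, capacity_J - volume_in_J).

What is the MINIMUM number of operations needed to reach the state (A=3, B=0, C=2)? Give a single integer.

BFS from (A=0, B=0, C=8). One shortest path:
  1. pour(C -> A) -> (A=3 B=0 C=5)
  2. empty(A) -> (A=0 B=0 C=5)
  3. pour(C -> A) -> (A=3 B=0 C=2)
Reached target in 3 moves.

Answer: 3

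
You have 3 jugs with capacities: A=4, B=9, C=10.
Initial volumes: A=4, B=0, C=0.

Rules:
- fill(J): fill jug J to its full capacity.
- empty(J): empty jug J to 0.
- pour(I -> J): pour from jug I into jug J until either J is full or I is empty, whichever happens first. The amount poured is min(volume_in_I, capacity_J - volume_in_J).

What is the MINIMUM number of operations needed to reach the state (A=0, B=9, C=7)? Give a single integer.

BFS from (A=4, B=0, C=0). One shortest path:
  1. empty(A) -> (A=0 B=0 C=0)
  2. fill(C) -> (A=0 B=0 C=10)
  3. pour(C -> A) -> (A=4 B=0 C=6)
  4. empty(A) -> (A=0 B=0 C=6)
  5. pour(C -> B) -> (A=0 B=6 C=0)
  6. fill(C) -> (A=0 B=6 C=10)
  7. pour(C -> B) -> (A=0 B=9 C=7)
Reached target in 7 moves.

Answer: 7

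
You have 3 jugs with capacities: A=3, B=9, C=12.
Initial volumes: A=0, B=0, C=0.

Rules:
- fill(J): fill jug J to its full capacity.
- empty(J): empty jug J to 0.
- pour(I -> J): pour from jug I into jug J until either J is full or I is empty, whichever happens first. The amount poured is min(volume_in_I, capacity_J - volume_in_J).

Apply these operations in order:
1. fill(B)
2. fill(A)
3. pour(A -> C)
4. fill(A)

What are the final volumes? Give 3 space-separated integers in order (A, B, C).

Answer: 3 9 3

Derivation:
Step 1: fill(B) -> (A=0 B=9 C=0)
Step 2: fill(A) -> (A=3 B=9 C=0)
Step 3: pour(A -> C) -> (A=0 B=9 C=3)
Step 4: fill(A) -> (A=3 B=9 C=3)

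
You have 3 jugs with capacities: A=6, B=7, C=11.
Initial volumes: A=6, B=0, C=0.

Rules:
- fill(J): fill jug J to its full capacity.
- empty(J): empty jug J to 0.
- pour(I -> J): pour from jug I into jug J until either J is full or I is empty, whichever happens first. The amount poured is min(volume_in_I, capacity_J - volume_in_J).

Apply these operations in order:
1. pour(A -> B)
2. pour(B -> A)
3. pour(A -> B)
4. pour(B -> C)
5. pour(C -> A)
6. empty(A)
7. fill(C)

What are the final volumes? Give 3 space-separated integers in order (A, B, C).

Step 1: pour(A -> B) -> (A=0 B=6 C=0)
Step 2: pour(B -> A) -> (A=6 B=0 C=0)
Step 3: pour(A -> B) -> (A=0 B=6 C=0)
Step 4: pour(B -> C) -> (A=0 B=0 C=6)
Step 5: pour(C -> A) -> (A=6 B=0 C=0)
Step 6: empty(A) -> (A=0 B=0 C=0)
Step 7: fill(C) -> (A=0 B=0 C=11)

Answer: 0 0 11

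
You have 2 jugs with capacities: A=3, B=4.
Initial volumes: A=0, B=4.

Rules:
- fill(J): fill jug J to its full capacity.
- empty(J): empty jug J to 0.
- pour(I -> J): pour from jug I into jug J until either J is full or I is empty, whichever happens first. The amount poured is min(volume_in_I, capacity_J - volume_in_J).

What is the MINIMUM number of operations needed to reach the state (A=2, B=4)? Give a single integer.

BFS from (A=0, B=4). One shortest path:
  1. fill(A) -> (A=3 B=4)
  2. empty(B) -> (A=3 B=0)
  3. pour(A -> B) -> (A=0 B=3)
  4. fill(A) -> (A=3 B=3)
  5. pour(A -> B) -> (A=2 B=4)
Reached target in 5 moves.

Answer: 5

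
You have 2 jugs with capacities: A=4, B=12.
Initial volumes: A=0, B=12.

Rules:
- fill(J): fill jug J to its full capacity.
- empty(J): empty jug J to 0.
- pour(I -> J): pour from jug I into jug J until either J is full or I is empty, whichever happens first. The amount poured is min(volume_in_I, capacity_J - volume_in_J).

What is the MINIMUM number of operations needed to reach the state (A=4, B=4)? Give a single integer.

Answer: 3

Derivation:
BFS from (A=0, B=12). One shortest path:
  1. pour(B -> A) -> (A=4 B=8)
  2. empty(A) -> (A=0 B=8)
  3. pour(B -> A) -> (A=4 B=4)
Reached target in 3 moves.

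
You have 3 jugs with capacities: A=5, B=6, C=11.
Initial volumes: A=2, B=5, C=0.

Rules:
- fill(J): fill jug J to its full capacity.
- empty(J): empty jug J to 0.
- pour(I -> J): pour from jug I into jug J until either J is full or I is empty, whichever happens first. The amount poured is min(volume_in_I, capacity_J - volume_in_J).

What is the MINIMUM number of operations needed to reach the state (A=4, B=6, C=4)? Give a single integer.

Answer: 8

Derivation:
BFS from (A=2, B=5, C=0). One shortest path:
  1. fill(A) -> (A=5 B=5 C=0)
  2. pour(A -> B) -> (A=4 B=6 C=0)
  3. empty(B) -> (A=4 B=0 C=0)
  4. pour(A -> C) -> (A=0 B=0 C=4)
  5. fill(A) -> (A=5 B=0 C=4)
  6. pour(A -> B) -> (A=0 B=5 C=4)
  7. fill(A) -> (A=5 B=5 C=4)
  8. pour(A -> B) -> (A=4 B=6 C=4)
Reached target in 8 moves.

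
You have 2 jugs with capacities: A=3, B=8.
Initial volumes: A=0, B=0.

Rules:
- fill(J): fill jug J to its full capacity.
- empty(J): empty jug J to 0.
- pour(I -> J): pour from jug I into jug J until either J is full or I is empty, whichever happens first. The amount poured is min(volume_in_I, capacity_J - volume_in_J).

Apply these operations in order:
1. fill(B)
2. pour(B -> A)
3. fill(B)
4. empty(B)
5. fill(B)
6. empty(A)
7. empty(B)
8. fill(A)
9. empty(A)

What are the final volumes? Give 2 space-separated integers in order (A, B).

Answer: 0 0

Derivation:
Step 1: fill(B) -> (A=0 B=8)
Step 2: pour(B -> A) -> (A=3 B=5)
Step 3: fill(B) -> (A=3 B=8)
Step 4: empty(B) -> (A=3 B=0)
Step 5: fill(B) -> (A=3 B=8)
Step 6: empty(A) -> (A=0 B=8)
Step 7: empty(B) -> (A=0 B=0)
Step 8: fill(A) -> (A=3 B=0)
Step 9: empty(A) -> (A=0 B=0)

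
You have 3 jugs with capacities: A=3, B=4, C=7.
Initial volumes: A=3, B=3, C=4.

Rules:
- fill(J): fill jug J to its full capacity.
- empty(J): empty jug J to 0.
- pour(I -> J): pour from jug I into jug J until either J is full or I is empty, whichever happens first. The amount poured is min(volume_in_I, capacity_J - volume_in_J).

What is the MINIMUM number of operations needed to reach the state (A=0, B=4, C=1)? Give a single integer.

Answer: 4

Derivation:
BFS from (A=3, B=3, C=4). One shortest path:
  1. empty(A) -> (A=0 B=3 C=4)
  2. fill(B) -> (A=0 B=4 C=4)
  3. pour(C -> A) -> (A=3 B=4 C=1)
  4. empty(A) -> (A=0 B=4 C=1)
Reached target in 4 moves.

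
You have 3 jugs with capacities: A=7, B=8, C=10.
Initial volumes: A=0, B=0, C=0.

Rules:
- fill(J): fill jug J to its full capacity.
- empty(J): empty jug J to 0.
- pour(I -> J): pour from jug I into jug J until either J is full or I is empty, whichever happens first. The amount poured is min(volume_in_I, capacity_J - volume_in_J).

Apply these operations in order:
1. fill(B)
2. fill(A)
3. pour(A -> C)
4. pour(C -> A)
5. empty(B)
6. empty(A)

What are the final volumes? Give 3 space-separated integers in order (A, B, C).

Answer: 0 0 0

Derivation:
Step 1: fill(B) -> (A=0 B=8 C=0)
Step 2: fill(A) -> (A=7 B=8 C=0)
Step 3: pour(A -> C) -> (A=0 B=8 C=7)
Step 4: pour(C -> A) -> (A=7 B=8 C=0)
Step 5: empty(B) -> (A=7 B=0 C=0)
Step 6: empty(A) -> (A=0 B=0 C=0)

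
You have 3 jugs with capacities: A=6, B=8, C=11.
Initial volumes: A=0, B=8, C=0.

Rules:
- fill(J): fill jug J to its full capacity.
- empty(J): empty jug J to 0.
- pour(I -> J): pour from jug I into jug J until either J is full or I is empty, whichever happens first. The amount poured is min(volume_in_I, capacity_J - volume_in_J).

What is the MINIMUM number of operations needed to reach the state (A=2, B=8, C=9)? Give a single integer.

BFS from (A=0, B=8, C=0). One shortest path:
  1. pour(B -> A) -> (A=6 B=2 C=0)
  2. pour(A -> C) -> (A=0 B=2 C=6)
  3. pour(B -> A) -> (A=2 B=0 C=6)
  4. pour(C -> B) -> (A=2 B=6 C=0)
  5. fill(C) -> (A=2 B=6 C=11)
  6. pour(C -> B) -> (A=2 B=8 C=9)
Reached target in 6 moves.

Answer: 6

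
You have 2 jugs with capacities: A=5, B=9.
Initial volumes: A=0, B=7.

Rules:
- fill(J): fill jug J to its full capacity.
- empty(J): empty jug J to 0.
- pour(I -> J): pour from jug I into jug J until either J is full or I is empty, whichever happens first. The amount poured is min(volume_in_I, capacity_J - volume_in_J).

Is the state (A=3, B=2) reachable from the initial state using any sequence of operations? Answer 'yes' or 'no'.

Answer: no

Derivation:
BFS explored all 28 reachable states.
Reachable set includes: (0,0), (0,1), (0,2), (0,3), (0,4), (0,5), (0,6), (0,7), (0,8), (0,9), (1,0), (1,9) ...
Target (A=3, B=2) not in reachable set → no.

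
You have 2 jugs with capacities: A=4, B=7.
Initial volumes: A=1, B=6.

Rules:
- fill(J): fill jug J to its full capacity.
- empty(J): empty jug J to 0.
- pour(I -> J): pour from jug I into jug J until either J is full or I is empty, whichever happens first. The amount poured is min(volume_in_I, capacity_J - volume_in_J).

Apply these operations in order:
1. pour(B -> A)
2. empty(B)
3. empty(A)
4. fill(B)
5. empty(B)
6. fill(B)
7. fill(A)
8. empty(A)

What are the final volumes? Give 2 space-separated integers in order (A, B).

Answer: 0 7

Derivation:
Step 1: pour(B -> A) -> (A=4 B=3)
Step 2: empty(B) -> (A=4 B=0)
Step 3: empty(A) -> (A=0 B=0)
Step 4: fill(B) -> (A=0 B=7)
Step 5: empty(B) -> (A=0 B=0)
Step 6: fill(B) -> (A=0 B=7)
Step 7: fill(A) -> (A=4 B=7)
Step 8: empty(A) -> (A=0 B=7)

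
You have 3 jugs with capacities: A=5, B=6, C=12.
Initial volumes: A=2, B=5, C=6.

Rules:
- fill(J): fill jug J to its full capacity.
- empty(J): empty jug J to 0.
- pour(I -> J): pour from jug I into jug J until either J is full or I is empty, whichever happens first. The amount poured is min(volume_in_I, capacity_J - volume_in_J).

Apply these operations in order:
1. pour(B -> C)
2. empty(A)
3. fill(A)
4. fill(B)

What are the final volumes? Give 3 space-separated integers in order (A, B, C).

Step 1: pour(B -> C) -> (A=2 B=0 C=11)
Step 2: empty(A) -> (A=0 B=0 C=11)
Step 3: fill(A) -> (A=5 B=0 C=11)
Step 4: fill(B) -> (A=5 B=6 C=11)

Answer: 5 6 11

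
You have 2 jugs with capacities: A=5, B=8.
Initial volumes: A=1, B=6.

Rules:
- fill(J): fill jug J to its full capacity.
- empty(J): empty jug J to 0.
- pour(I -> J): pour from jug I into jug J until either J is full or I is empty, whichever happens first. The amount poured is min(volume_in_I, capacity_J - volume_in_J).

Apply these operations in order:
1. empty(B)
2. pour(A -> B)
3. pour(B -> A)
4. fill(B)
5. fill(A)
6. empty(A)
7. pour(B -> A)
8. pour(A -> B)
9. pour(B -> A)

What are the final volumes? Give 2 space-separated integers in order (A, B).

Answer: 5 3

Derivation:
Step 1: empty(B) -> (A=1 B=0)
Step 2: pour(A -> B) -> (A=0 B=1)
Step 3: pour(B -> A) -> (A=1 B=0)
Step 4: fill(B) -> (A=1 B=8)
Step 5: fill(A) -> (A=5 B=8)
Step 6: empty(A) -> (A=0 B=8)
Step 7: pour(B -> A) -> (A=5 B=3)
Step 8: pour(A -> B) -> (A=0 B=8)
Step 9: pour(B -> A) -> (A=5 B=3)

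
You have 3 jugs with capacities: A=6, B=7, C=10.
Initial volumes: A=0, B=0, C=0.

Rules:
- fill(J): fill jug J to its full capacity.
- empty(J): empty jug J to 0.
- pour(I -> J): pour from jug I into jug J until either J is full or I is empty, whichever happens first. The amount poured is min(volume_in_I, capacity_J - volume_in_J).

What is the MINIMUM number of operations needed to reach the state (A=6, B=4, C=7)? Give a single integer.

BFS from (A=0, B=0, C=0). One shortest path:
  1. fill(C) -> (A=0 B=0 C=10)
  2. pour(C -> B) -> (A=0 B=7 C=3)
  3. pour(C -> A) -> (A=3 B=7 C=0)
  4. pour(B -> C) -> (A=3 B=0 C=7)
  5. fill(B) -> (A=3 B=7 C=7)
  6. pour(B -> A) -> (A=6 B=4 C=7)
Reached target in 6 moves.

Answer: 6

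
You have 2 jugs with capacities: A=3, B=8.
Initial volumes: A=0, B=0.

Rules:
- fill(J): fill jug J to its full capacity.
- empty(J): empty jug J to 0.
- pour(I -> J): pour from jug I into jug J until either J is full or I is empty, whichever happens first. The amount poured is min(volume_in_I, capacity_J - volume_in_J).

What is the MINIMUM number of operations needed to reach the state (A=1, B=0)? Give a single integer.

Answer: 7

Derivation:
BFS from (A=0, B=0). One shortest path:
  1. fill(A) -> (A=3 B=0)
  2. pour(A -> B) -> (A=0 B=3)
  3. fill(A) -> (A=3 B=3)
  4. pour(A -> B) -> (A=0 B=6)
  5. fill(A) -> (A=3 B=6)
  6. pour(A -> B) -> (A=1 B=8)
  7. empty(B) -> (A=1 B=0)
Reached target in 7 moves.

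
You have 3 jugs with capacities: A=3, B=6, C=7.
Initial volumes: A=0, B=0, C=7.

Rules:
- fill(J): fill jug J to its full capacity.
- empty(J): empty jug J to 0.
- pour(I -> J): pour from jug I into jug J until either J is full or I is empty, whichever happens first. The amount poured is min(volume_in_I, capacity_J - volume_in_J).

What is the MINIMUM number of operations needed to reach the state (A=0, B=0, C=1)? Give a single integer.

Answer: 2

Derivation:
BFS from (A=0, B=0, C=7). One shortest path:
  1. pour(C -> B) -> (A=0 B=6 C=1)
  2. empty(B) -> (A=0 B=0 C=1)
Reached target in 2 moves.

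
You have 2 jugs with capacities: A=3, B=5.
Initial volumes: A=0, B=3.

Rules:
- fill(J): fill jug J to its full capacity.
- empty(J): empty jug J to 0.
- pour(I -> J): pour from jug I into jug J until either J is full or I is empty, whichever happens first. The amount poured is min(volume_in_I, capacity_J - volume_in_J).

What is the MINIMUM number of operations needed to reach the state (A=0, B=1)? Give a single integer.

Answer: 4

Derivation:
BFS from (A=0, B=3). One shortest path:
  1. fill(A) -> (A=3 B=3)
  2. pour(A -> B) -> (A=1 B=5)
  3. empty(B) -> (A=1 B=0)
  4. pour(A -> B) -> (A=0 B=1)
Reached target in 4 moves.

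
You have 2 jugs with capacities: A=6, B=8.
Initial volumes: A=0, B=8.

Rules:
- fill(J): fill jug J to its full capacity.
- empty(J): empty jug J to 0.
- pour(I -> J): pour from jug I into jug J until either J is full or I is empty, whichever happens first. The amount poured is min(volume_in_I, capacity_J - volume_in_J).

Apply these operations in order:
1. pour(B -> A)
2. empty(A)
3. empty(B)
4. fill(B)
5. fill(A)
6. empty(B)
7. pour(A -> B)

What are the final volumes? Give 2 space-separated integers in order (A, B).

Step 1: pour(B -> A) -> (A=6 B=2)
Step 2: empty(A) -> (A=0 B=2)
Step 3: empty(B) -> (A=0 B=0)
Step 4: fill(B) -> (A=0 B=8)
Step 5: fill(A) -> (A=6 B=8)
Step 6: empty(B) -> (A=6 B=0)
Step 7: pour(A -> B) -> (A=0 B=6)

Answer: 0 6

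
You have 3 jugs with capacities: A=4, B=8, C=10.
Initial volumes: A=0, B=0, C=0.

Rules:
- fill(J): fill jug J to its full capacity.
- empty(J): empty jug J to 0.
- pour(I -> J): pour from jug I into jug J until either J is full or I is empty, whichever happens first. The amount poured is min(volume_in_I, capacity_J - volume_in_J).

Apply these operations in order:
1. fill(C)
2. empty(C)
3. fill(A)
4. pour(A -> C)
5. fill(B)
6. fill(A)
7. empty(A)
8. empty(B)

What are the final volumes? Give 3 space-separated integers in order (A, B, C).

Step 1: fill(C) -> (A=0 B=0 C=10)
Step 2: empty(C) -> (A=0 B=0 C=0)
Step 3: fill(A) -> (A=4 B=0 C=0)
Step 4: pour(A -> C) -> (A=0 B=0 C=4)
Step 5: fill(B) -> (A=0 B=8 C=4)
Step 6: fill(A) -> (A=4 B=8 C=4)
Step 7: empty(A) -> (A=0 B=8 C=4)
Step 8: empty(B) -> (A=0 B=0 C=4)

Answer: 0 0 4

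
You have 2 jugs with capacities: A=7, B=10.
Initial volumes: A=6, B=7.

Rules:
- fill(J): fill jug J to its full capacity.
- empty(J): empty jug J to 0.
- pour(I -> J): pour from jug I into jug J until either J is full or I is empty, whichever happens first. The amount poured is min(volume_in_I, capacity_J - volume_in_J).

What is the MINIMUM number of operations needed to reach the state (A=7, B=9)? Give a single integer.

Answer: 2

Derivation:
BFS from (A=6, B=7). One shortest path:
  1. fill(B) -> (A=6 B=10)
  2. pour(B -> A) -> (A=7 B=9)
Reached target in 2 moves.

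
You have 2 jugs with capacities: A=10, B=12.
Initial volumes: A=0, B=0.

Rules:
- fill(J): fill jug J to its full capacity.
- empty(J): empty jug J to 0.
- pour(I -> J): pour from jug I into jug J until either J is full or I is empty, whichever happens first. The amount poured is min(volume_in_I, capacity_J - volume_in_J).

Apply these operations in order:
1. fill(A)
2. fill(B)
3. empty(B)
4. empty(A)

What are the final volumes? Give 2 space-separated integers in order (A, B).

Answer: 0 0

Derivation:
Step 1: fill(A) -> (A=10 B=0)
Step 2: fill(B) -> (A=10 B=12)
Step 3: empty(B) -> (A=10 B=0)
Step 4: empty(A) -> (A=0 B=0)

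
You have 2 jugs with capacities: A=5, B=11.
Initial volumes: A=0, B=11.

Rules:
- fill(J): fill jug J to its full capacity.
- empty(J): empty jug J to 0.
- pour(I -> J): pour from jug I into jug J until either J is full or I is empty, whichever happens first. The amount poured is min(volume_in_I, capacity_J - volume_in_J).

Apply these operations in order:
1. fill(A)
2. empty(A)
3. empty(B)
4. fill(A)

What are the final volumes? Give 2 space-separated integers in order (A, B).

Answer: 5 0

Derivation:
Step 1: fill(A) -> (A=5 B=11)
Step 2: empty(A) -> (A=0 B=11)
Step 3: empty(B) -> (A=0 B=0)
Step 4: fill(A) -> (A=5 B=0)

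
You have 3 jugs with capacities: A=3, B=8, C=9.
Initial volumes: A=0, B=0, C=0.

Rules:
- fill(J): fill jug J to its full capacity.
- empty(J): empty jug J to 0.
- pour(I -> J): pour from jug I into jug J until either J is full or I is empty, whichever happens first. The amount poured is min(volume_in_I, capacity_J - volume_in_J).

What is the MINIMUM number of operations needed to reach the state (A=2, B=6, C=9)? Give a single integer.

BFS from (A=0, B=0, C=0). One shortest path:
  1. fill(C) -> (A=0 B=0 C=9)
  2. pour(C -> B) -> (A=0 B=8 C=1)
  3. pour(C -> A) -> (A=1 B=8 C=0)
  4. pour(B -> C) -> (A=1 B=0 C=8)
  5. fill(B) -> (A=1 B=8 C=8)
  6. pour(B -> A) -> (A=3 B=6 C=8)
  7. pour(A -> C) -> (A=2 B=6 C=9)
Reached target in 7 moves.

Answer: 7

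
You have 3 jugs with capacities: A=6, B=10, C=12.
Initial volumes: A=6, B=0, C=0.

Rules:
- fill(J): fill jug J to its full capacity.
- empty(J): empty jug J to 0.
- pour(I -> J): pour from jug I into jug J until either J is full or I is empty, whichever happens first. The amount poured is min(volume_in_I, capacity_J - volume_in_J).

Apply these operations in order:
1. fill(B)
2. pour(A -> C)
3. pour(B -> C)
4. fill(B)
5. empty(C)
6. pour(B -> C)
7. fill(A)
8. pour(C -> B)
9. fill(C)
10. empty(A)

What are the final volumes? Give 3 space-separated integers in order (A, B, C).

Step 1: fill(B) -> (A=6 B=10 C=0)
Step 2: pour(A -> C) -> (A=0 B=10 C=6)
Step 3: pour(B -> C) -> (A=0 B=4 C=12)
Step 4: fill(B) -> (A=0 B=10 C=12)
Step 5: empty(C) -> (A=0 B=10 C=0)
Step 6: pour(B -> C) -> (A=0 B=0 C=10)
Step 7: fill(A) -> (A=6 B=0 C=10)
Step 8: pour(C -> B) -> (A=6 B=10 C=0)
Step 9: fill(C) -> (A=6 B=10 C=12)
Step 10: empty(A) -> (A=0 B=10 C=12)

Answer: 0 10 12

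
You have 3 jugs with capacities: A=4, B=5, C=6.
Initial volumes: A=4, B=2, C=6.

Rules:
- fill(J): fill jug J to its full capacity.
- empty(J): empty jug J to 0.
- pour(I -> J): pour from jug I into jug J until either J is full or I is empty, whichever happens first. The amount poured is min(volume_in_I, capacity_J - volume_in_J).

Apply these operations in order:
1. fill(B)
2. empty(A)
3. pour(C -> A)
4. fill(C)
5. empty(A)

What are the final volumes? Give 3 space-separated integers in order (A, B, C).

Step 1: fill(B) -> (A=4 B=5 C=6)
Step 2: empty(A) -> (A=0 B=5 C=6)
Step 3: pour(C -> A) -> (A=4 B=5 C=2)
Step 4: fill(C) -> (A=4 B=5 C=6)
Step 5: empty(A) -> (A=0 B=5 C=6)

Answer: 0 5 6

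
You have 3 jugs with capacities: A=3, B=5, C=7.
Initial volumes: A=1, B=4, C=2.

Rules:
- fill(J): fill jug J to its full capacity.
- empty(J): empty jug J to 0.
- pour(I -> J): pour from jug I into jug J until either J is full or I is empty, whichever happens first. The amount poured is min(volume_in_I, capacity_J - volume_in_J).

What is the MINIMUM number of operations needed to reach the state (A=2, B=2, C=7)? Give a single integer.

BFS from (A=1, B=4, C=2). One shortest path:
  1. pour(B -> A) -> (A=3 B=2 C=2)
  2. empty(A) -> (A=0 B=2 C=2)
  3. pour(C -> A) -> (A=2 B=2 C=0)
  4. fill(C) -> (A=2 B=2 C=7)
Reached target in 4 moves.

Answer: 4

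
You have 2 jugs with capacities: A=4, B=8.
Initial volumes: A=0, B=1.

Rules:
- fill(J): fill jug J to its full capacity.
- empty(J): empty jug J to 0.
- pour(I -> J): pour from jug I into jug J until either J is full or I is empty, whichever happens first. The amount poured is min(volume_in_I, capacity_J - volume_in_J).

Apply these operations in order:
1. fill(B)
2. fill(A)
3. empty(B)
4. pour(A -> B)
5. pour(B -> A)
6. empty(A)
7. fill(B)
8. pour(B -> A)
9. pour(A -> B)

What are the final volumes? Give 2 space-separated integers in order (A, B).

Answer: 0 8

Derivation:
Step 1: fill(B) -> (A=0 B=8)
Step 2: fill(A) -> (A=4 B=8)
Step 3: empty(B) -> (A=4 B=0)
Step 4: pour(A -> B) -> (A=0 B=4)
Step 5: pour(B -> A) -> (A=4 B=0)
Step 6: empty(A) -> (A=0 B=0)
Step 7: fill(B) -> (A=0 B=8)
Step 8: pour(B -> A) -> (A=4 B=4)
Step 9: pour(A -> B) -> (A=0 B=8)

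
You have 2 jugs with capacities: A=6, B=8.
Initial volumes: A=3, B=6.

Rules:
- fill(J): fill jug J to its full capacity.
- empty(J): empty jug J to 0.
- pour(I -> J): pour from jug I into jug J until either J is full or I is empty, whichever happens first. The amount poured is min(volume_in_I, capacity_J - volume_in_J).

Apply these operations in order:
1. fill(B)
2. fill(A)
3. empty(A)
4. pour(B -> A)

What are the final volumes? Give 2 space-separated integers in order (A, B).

Step 1: fill(B) -> (A=3 B=8)
Step 2: fill(A) -> (A=6 B=8)
Step 3: empty(A) -> (A=0 B=8)
Step 4: pour(B -> A) -> (A=6 B=2)

Answer: 6 2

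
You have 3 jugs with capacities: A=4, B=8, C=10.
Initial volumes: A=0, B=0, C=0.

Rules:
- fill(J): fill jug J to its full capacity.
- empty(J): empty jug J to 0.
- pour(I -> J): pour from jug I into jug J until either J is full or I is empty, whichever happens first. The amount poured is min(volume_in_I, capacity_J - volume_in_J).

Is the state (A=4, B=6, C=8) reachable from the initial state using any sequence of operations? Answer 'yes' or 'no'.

Answer: yes

Derivation:
BFS from (A=0, B=0, C=0):
  1. fill(C) -> (A=0 B=0 C=10)
  2. pour(C -> B) -> (A=0 B=8 C=2)
  3. pour(C -> A) -> (A=2 B=8 C=0)
  4. pour(B -> C) -> (A=2 B=0 C=8)
  5. fill(B) -> (A=2 B=8 C=8)
  6. pour(B -> A) -> (A=4 B=6 C=8)
Target reached → yes.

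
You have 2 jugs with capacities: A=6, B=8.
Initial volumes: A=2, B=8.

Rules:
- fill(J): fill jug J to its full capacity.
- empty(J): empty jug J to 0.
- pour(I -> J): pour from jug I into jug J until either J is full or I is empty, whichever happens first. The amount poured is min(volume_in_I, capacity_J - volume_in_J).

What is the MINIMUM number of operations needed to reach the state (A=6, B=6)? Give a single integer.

Answer: 4

Derivation:
BFS from (A=2, B=8). One shortest path:
  1. fill(A) -> (A=6 B=8)
  2. empty(B) -> (A=6 B=0)
  3. pour(A -> B) -> (A=0 B=6)
  4. fill(A) -> (A=6 B=6)
Reached target in 4 moves.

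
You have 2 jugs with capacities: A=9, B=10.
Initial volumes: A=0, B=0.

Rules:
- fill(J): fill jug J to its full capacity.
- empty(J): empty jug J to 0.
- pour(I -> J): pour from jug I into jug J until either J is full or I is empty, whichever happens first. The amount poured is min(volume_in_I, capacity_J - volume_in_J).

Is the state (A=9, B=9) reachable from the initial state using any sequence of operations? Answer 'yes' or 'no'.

BFS from (A=0, B=0):
  1. fill(A) -> (A=9 B=0)
  2. pour(A -> B) -> (A=0 B=9)
  3. fill(A) -> (A=9 B=9)
Target reached → yes.

Answer: yes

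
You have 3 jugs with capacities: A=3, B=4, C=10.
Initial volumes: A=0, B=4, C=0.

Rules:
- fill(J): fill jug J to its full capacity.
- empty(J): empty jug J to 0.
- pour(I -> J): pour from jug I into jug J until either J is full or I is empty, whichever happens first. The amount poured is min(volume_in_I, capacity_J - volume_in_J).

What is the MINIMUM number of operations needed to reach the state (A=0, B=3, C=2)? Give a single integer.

Answer: 7

Derivation:
BFS from (A=0, B=4, C=0). One shortest path:
  1. pour(B -> A) -> (A=3 B=1 C=0)
  2. empty(A) -> (A=0 B=1 C=0)
  3. pour(B -> A) -> (A=1 B=0 C=0)
  4. fill(B) -> (A=1 B=4 C=0)
  5. pour(B -> A) -> (A=3 B=2 C=0)
  6. pour(B -> C) -> (A=3 B=0 C=2)
  7. pour(A -> B) -> (A=0 B=3 C=2)
Reached target in 7 moves.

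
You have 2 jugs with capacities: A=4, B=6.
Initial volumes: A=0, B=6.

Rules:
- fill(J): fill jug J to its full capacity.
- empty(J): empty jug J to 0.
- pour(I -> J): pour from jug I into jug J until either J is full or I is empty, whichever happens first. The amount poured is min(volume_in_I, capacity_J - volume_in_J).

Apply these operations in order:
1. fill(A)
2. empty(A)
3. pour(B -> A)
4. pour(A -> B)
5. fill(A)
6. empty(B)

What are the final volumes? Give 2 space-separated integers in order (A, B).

Answer: 4 0

Derivation:
Step 1: fill(A) -> (A=4 B=6)
Step 2: empty(A) -> (A=0 B=6)
Step 3: pour(B -> A) -> (A=4 B=2)
Step 4: pour(A -> B) -> (A=0 B=6)
Step 5: fill(A) -> (A=4 B=6)
Step 6: empty(B) -> (A=4 B=0)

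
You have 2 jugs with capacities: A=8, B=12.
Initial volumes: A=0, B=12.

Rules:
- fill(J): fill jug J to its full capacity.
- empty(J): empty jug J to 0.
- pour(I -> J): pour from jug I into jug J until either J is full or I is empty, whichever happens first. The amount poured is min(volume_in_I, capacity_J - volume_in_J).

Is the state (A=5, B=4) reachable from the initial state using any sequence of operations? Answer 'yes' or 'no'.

BFS explored all 10 reachable states.
Reachable set includes: (0,0), (0,4), (0,8), (0,12), (4,0), (4,12), (8,0), (8,4), (8,8), (8,12)
Target (A=5, B=4) not in reachable set → no.

Answer: no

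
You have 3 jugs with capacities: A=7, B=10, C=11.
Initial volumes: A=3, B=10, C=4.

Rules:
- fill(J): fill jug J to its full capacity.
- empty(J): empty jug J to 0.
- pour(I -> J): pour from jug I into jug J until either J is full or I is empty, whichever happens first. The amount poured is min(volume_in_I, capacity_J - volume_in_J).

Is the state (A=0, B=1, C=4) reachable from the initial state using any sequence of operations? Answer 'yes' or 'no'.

Answer: yes

Derivation:
BFS from (A=3, B=10, C=4):
  1. empty(A) -> (A=0 B=10 C=4)
  2. empty(B) -> (A=0 B=0 C=4)
  3. pour(C -> A) -> (A=4 B=0 C=0)
  4. fill(C) -> (A=4 B=0 C=11)
  5. pour(C -> B) -> (A=4 B=10 C=1)
  6. empty(B) -> (A=4 B=0 C=1)
  7. pour(C -> B) -> (A=4 B=1 C=0)
  8. pour(A -> C) -> (A=0 B=1 C=4)
Target reached → yes.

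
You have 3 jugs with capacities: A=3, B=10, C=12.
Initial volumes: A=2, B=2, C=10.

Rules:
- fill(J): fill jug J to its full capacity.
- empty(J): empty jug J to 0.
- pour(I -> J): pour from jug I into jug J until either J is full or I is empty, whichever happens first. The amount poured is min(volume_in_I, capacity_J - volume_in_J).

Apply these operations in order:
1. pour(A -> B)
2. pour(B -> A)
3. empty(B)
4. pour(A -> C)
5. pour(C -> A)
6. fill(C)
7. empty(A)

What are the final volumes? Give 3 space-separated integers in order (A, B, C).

Answer: 0 0 12

Derivation:
Step 1: pour(A -> B) -> (A=0 B=4 C=10)
Step 2: pour(B -> A) -> (A=3 B=1 C=10)
Step 3: empty(B) -> (A=3 B=0 C=10)
Step 4: pour(A -> C) -> (A=1 B=0 C=12)
Step 5: pour(C -> A) -> (A=3 B=0 C=10)
Step 6: fill(C) -> (A=3 B=0 C=12)
Step 7: empty(A) -> (A=0 B=0 C=12)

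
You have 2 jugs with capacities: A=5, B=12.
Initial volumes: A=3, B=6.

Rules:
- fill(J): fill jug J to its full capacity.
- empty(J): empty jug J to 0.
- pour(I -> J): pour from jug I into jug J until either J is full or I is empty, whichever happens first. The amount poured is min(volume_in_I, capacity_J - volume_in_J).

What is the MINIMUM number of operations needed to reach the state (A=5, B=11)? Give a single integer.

BFS from (A=3, B=6). One shortest path:
  1. fill(A) -> (A=5 B=6)
  2. pour(A -> B) -> (A=0 B=11)
  3. fill(A) -> (A=5 B=11)
Reached target in 3 moves.

Answer: 3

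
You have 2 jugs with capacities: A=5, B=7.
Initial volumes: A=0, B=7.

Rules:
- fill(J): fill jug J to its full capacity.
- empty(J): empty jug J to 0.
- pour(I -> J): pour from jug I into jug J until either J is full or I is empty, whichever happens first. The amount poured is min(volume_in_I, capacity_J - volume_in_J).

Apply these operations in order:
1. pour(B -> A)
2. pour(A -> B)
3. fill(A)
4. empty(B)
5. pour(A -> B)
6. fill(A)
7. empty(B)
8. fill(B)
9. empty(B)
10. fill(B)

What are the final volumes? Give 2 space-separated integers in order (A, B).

Step 1: pour(B -> A) -> (A=5 B=2)
Step 2: pour(A -> B) -> (A=0 B=7)
Step 3: fill(A) -> (A=5 B=7)
Step 4: empty(B) -> (A=5 B=0)
Step 5: pour(A -> B) -> (A=0 B=5)
Step 6: fill(A) -> (A=5 B=5)
Step 7: empty(B) -> (A=5 B=0)
Step 8: fill(B) -> (A=5 B=7)
Step 9: empty(B) -> (A=5 B=0)
Step 10: fill(B) -> (A=5 B=7)

Answer: 5 7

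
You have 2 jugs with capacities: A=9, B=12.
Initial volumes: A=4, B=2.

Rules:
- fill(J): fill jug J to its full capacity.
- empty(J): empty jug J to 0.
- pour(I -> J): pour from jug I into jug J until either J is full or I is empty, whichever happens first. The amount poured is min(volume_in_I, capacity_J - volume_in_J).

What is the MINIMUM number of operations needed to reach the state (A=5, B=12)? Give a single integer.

Answer: 7

Derivation:
BFS from (A=4, B=2). One shortest path:
  1. empty(A) -> (A=0 B=2)
  2. pour(B -> A) -> (A=2 B=0)
  3. fill(B) -> (A=2 B=12)
  4. pour(B -> A) -> (A=9 B=5)
  5. empty(A) -> (A=0 B=5)
  6. pour(B -> A) -> (A=5 B=0)
  7. fill(B) -> (A=5 B=12)
Reached target in 7 moves.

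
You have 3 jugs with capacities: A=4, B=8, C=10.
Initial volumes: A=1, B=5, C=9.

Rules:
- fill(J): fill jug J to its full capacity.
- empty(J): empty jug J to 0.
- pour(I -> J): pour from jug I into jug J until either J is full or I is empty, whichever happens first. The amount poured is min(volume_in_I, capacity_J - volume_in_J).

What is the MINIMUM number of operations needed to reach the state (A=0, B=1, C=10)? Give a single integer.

Answer: 3

Derivation:
BFS from (A=1, B=5, C=9). One shortest path:
  1. empty(B) -> (A=1 B=0 C=9)
  2. fill(C) -> (A=1 B=0 C=10)
  3. pour(A -> B) -> (A=0 B=1 C=10)
Reached target in 3 moves.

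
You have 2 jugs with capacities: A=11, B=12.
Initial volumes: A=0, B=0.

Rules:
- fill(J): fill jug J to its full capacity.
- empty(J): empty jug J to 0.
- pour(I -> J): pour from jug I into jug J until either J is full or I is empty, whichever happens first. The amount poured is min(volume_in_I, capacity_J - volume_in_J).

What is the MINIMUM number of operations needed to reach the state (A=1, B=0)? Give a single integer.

Answer: 4

Derivation:
BFS from (A=0, B=0). One shortest path:
  1. fill(B) -> (A=0 B=12)
  2. pour(B -> A) -> (A=11 B=1)
  3. empty(A) -> (A=0 B=1)
  4. pour(B -> A) -> (A=1 B=0)
Reached target in 4 moves.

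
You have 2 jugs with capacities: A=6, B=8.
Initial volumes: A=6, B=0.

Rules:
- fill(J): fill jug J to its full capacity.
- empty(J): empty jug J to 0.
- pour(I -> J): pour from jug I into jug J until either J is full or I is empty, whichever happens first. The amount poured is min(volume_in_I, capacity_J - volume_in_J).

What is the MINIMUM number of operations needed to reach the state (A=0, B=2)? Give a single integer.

BFS from (A=6, B=0). One shortest path:
  1. empty(A) -> (A=0 B=0)
  2. fill(B) -> (A=0 B=8)
  3. pour(B -> A) -> (A=6 B=2)
  4. empty(A) -> (A=0 B=2)
Reached target in 4 moves.

Answer: 4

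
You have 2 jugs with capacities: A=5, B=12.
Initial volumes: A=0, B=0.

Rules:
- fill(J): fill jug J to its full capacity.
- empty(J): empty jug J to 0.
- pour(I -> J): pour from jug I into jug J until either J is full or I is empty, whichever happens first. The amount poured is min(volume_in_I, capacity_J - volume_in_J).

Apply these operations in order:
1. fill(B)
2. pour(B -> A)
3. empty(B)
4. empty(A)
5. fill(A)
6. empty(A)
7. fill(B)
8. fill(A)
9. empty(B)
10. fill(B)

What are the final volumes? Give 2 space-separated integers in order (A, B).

Answer: 5 12

Derivation:
Step 1: fill(B) -> (A=0 B=12)
Step 2: pour(B -> A) -> (A=5 B=7)
Step 3: empty(B) -> (A=5 B=0)
Step 4: empty(A) -> (A=0 B=0)
Step 5: fill(A) -> (A=5 B=0)
Step 6: empty(A) -> (A=0 B=0)
Step 7: fill(B) -> (A=0 B=12)
Step 8: fill(A) -> (A=5 B=12)
Step 9: empty(B) -> (A=5 B=0)
Step 10: fill(B) -> (A=5 B=12)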